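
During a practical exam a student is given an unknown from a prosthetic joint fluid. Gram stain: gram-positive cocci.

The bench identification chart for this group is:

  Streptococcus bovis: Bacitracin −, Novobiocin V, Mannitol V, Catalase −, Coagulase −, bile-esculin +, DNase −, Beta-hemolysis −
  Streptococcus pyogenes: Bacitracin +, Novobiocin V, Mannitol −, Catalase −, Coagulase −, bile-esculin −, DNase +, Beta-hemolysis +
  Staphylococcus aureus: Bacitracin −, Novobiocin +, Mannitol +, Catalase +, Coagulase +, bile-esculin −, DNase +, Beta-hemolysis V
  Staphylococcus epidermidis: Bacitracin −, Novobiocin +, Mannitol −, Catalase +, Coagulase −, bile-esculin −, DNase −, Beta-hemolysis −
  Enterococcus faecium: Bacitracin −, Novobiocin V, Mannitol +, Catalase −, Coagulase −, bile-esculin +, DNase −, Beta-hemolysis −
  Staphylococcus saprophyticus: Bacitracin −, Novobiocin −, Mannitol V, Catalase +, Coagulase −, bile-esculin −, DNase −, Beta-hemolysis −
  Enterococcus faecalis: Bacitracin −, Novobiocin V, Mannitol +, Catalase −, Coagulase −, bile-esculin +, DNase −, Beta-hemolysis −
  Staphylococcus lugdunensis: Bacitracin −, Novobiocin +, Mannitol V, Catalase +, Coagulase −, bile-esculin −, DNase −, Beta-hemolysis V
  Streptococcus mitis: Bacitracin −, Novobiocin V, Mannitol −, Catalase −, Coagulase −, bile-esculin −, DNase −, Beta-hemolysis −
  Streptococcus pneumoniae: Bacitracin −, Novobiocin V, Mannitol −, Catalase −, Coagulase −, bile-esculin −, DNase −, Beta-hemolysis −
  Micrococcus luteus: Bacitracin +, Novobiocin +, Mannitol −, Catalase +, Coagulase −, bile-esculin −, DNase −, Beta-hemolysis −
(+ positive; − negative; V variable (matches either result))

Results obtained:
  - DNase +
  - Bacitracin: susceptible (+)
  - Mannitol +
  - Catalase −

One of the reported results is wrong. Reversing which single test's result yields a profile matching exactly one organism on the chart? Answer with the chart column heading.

Mannitol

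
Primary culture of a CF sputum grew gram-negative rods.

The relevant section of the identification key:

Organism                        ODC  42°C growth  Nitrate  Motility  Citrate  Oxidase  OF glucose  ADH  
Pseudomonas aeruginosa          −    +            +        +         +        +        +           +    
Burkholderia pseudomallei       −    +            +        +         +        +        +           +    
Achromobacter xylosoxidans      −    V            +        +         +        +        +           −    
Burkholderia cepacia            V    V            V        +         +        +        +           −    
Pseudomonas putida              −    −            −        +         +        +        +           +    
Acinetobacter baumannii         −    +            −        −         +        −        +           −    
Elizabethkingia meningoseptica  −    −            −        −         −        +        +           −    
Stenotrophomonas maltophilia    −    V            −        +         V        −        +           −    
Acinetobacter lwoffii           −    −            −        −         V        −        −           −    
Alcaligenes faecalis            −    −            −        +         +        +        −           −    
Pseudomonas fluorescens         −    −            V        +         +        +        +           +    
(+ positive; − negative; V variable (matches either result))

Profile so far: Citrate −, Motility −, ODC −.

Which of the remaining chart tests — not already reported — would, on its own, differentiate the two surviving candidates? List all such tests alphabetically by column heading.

Citrate −: excludes 8 organisms — 3 left.
ODC −: all 3 remaining candidates are consistent.
Motility −: excludes Stenotrophomonas maltophilia — 2 left.
Two candidates remain: Acinetobacter lwoffii and Elizabethkingia meningoseptica.
  42°C growth: − vs − — same for both, does not separate.
  Nitrate: − vs − — same for both, does not separate.
  Oxidase: Acinetobacter lwoffii −, Elizabethkingia meningoseptica + — discriminates.
  OF glucose: Acinetobacter lwoffii −, Elizabethkingia meningoseptica + — discriminates.
  ADH: − vs − — same for both, does not separate.

OF glucose, Oxidase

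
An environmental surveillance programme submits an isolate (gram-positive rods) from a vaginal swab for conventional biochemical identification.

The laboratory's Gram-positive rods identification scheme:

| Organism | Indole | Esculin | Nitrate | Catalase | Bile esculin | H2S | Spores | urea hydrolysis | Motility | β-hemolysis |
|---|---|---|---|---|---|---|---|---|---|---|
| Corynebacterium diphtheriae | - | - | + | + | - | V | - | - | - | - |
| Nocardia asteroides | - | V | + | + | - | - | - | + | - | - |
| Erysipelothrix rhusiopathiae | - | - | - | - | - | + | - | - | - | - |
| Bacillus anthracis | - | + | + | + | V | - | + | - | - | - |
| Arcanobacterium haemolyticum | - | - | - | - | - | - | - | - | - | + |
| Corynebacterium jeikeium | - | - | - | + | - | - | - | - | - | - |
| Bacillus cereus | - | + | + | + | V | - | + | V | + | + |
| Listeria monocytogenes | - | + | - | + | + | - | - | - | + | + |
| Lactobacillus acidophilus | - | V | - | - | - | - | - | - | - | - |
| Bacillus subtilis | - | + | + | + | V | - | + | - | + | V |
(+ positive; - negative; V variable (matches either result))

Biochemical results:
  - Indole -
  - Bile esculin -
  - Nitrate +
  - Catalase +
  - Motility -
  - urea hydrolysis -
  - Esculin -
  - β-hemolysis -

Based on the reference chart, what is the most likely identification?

Corynebacterium diphtheriae

Nitrate +: excludes 5 organisms — 5 left.
urea hydrolysis -: excludes Nocardia asteroides — 4 left.
β-hemolysis -: excludes Bacillus cereus — 3 left.
Catalase +: all 3 remaining candidates are consistent.
Esculin -: excludes Bacillus anthracis, Bacillus subtilis — 1 left.
Indole -: the one remaining candidate is consistent.
Bile esculin -: the one remaining candidate is consistent.
Motility -: the one remaining candidate is consistent.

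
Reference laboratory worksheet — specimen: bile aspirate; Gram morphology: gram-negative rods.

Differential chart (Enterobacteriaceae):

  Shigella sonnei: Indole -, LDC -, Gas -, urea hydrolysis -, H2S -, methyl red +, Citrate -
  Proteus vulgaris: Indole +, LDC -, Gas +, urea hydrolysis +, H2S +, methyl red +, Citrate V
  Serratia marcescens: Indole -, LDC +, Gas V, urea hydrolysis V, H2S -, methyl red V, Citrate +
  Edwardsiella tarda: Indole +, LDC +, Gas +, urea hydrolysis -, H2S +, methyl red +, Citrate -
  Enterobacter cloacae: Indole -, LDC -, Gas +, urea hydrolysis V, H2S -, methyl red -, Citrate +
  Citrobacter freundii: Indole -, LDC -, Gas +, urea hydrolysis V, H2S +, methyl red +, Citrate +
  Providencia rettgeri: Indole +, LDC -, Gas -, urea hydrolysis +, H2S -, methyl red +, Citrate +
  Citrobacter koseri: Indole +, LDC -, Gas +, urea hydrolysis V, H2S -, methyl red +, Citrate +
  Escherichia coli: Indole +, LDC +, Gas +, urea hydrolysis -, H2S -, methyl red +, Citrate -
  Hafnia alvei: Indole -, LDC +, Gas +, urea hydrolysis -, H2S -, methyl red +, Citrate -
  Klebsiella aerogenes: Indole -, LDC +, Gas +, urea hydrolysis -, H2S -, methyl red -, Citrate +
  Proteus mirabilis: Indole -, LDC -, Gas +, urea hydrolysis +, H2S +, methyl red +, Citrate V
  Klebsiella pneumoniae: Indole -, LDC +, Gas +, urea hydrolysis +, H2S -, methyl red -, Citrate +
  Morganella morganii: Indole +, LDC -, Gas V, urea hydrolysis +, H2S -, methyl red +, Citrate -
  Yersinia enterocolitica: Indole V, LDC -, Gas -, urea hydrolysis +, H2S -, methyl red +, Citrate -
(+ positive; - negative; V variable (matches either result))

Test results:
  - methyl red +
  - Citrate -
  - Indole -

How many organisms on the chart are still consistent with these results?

Indole -: excludes 6 organisms — 9 left.
Citrate -: excludes 5 organisms — 4 left.
methyl red +: all 4 remaining candidates are consistent.
Still consistent: Hafnia alvei, Proteus mirabilis, Shigella sonnei, Yersinia enterocolitica.

4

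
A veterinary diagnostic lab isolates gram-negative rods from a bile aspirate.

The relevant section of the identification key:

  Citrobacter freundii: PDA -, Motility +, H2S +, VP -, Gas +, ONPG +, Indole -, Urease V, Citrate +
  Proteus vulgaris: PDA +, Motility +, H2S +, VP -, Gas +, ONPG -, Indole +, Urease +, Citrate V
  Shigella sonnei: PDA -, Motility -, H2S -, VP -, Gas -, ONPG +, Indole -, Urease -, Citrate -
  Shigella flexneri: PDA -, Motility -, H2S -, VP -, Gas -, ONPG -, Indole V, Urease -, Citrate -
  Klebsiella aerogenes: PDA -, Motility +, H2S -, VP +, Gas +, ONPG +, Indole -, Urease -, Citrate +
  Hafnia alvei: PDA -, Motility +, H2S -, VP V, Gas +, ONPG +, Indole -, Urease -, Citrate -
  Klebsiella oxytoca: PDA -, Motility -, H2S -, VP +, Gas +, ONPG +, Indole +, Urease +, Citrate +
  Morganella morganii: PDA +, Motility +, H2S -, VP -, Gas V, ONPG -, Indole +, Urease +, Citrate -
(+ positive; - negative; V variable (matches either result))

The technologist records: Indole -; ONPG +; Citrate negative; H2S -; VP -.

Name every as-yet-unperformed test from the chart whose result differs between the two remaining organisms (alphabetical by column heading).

Gas, Motility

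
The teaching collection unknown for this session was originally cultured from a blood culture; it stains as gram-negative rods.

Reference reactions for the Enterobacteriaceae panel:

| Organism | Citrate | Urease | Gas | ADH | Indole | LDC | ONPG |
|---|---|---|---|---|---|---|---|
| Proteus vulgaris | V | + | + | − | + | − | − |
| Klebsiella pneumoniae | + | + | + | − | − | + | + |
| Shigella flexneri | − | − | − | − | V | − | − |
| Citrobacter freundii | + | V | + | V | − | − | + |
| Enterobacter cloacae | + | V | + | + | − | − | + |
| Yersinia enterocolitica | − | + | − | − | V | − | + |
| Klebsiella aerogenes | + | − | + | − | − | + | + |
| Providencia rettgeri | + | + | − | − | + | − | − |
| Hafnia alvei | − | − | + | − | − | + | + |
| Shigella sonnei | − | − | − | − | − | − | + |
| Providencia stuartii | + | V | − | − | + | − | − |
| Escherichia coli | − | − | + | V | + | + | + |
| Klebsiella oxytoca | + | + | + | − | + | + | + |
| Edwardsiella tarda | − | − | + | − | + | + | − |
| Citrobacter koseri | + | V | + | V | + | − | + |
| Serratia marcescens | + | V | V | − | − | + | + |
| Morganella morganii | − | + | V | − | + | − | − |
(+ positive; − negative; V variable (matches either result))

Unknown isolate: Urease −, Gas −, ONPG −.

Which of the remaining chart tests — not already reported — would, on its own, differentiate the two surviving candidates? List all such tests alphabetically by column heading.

Citrate

Urease −: excludes 6 organisms — 11 left.
Gas −: excludes 7 organisms — 4 left.
ONPG −: excludes Shigella sonnei, Serratia marcescens — 2 left.
Two candidates remain: Providencia stuartii and Shigella flexneri.
  Citrate: Providencia stuartii +, Shigella flexneri − — discriminates.
  ADH: − vs − — same for both, does not separate.
  Indole: + vs V — variable for at least one, does not separate.
  LDC: − vs − — same for both, does not separate.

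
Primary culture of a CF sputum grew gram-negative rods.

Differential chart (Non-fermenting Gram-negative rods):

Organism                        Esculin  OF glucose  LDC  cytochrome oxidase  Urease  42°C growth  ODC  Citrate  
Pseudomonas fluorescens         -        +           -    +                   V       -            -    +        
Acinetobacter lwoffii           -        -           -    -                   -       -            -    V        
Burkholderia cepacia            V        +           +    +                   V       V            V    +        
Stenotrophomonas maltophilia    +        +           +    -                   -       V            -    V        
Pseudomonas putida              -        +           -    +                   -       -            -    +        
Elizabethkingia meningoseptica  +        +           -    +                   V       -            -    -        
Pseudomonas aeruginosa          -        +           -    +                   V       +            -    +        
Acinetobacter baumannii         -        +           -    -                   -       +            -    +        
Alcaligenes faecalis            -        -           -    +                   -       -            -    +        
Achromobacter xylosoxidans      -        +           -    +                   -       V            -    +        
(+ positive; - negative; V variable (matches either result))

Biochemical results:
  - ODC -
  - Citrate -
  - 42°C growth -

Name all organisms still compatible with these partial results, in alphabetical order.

Acinetobacter lwoffii, Elizabethkingia meningoseptica, Stenotrophomonas maltophilia

Citrate -: excludes 7 organisms — 3 left.
ODC -: all 3 remaining candidates are consistent.
42°C growth -: all 3 remaining candidates are consistent.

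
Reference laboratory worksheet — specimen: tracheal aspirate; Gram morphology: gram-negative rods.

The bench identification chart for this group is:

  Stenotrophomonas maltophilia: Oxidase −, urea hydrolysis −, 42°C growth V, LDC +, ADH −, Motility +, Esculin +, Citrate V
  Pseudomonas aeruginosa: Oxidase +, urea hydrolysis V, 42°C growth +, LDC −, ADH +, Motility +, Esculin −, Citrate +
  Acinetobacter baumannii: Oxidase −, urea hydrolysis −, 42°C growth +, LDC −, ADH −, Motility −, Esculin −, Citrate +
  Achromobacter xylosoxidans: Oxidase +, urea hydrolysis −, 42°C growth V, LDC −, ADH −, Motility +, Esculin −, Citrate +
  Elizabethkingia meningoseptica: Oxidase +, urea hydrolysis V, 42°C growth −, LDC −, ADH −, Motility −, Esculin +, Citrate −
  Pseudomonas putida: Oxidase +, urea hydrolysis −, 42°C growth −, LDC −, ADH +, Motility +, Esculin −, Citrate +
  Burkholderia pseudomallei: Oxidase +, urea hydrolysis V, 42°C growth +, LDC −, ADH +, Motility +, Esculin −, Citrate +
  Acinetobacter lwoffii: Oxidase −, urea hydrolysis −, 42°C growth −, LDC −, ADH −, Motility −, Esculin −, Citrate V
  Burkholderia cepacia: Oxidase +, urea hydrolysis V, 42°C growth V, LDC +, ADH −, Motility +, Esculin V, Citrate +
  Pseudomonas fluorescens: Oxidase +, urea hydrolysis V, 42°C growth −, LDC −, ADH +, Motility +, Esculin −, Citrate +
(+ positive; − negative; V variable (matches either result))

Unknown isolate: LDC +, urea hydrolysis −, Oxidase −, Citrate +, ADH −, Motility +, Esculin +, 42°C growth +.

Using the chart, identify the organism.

Stenotrophomonas maltophilia

urea hydrolysis −: all 10 remaining candidates are consistent.
Citrate +: excludes Elizabethkingia meningoseptica — 9 left.
Esculin +: excludes 7 organisms — 2 left.
LDC +: all 2 remaining candidates are consistent.
Motility +: all 2 remaining candidates are consistent.
42°C growth +: all 2 remaining candidates are consistent.
Oxidase −: excludes Burkholderia cepacia — 1 left.
ADH −: the one remaining candidate is consistent.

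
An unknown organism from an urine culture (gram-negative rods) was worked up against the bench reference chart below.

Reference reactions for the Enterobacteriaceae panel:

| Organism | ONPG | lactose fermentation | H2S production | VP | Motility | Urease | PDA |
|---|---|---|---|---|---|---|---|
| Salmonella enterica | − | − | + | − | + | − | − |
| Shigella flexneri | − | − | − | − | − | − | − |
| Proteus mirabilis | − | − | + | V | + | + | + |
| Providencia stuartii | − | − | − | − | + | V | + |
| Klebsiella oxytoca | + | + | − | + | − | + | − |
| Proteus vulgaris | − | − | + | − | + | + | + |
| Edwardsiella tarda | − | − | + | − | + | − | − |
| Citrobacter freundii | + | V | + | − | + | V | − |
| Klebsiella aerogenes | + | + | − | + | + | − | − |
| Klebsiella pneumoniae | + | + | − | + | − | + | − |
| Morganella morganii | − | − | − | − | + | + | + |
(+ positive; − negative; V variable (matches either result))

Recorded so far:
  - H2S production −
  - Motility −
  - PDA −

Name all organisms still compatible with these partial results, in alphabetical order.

Motility −: excludes 8 organisms — 3 left.
PDA −: all 3 remaining candidates are consistent.
H2S production −: all 3 remaining candidates are consistent.

Klebsiella oxytoca, Klebsiella pneumoniae, Shigella flexneri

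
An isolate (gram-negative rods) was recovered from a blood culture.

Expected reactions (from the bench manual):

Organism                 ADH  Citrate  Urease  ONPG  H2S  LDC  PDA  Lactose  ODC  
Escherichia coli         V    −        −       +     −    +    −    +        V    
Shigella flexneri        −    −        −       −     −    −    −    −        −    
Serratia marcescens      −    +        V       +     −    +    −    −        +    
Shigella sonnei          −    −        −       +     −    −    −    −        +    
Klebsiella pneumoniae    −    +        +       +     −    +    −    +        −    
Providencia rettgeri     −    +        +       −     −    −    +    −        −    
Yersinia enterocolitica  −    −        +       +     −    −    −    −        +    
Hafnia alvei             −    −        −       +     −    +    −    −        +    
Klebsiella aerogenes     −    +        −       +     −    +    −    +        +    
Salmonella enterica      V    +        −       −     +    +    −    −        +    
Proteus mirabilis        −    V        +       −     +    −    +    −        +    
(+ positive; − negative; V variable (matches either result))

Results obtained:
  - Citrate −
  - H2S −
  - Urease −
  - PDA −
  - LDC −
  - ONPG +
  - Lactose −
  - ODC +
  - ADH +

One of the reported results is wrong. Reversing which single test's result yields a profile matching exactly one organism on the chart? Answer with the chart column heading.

ADH

As reported, no row in the chart matches all 9 reactions.
Reversing PDA → still no organism matches.
Reversing Lactose → still no organism matches.
Reversing ADH (to −) → unique match: Shigella sonnei.
Reversing ONPG → still no organism matches.
Reversing Urease → still no organism matches.
Reversing LDC → still no organism matches.
Reversing Citrate → still no organism matches.
Reversing H2S → still no organism matches.
Reversing ODC → still no organism matches.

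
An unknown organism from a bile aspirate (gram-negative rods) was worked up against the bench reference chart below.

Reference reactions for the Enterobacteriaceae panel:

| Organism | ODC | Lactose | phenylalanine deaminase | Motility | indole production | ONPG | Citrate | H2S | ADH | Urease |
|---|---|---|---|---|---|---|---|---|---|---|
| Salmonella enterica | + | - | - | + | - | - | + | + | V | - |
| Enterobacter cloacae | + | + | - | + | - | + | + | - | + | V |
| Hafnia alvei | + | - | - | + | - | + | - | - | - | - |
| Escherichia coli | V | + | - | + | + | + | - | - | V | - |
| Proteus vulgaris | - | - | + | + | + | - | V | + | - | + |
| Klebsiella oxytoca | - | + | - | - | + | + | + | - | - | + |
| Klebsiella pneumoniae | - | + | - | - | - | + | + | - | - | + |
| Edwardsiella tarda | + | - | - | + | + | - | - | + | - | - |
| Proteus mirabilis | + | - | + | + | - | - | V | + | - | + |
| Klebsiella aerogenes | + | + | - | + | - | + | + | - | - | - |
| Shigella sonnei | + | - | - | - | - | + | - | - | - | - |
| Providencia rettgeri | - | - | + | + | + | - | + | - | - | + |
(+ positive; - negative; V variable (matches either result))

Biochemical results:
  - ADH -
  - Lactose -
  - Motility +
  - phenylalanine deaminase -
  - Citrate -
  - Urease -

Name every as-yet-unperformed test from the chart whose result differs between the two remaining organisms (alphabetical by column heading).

H2S, indole production, ONPG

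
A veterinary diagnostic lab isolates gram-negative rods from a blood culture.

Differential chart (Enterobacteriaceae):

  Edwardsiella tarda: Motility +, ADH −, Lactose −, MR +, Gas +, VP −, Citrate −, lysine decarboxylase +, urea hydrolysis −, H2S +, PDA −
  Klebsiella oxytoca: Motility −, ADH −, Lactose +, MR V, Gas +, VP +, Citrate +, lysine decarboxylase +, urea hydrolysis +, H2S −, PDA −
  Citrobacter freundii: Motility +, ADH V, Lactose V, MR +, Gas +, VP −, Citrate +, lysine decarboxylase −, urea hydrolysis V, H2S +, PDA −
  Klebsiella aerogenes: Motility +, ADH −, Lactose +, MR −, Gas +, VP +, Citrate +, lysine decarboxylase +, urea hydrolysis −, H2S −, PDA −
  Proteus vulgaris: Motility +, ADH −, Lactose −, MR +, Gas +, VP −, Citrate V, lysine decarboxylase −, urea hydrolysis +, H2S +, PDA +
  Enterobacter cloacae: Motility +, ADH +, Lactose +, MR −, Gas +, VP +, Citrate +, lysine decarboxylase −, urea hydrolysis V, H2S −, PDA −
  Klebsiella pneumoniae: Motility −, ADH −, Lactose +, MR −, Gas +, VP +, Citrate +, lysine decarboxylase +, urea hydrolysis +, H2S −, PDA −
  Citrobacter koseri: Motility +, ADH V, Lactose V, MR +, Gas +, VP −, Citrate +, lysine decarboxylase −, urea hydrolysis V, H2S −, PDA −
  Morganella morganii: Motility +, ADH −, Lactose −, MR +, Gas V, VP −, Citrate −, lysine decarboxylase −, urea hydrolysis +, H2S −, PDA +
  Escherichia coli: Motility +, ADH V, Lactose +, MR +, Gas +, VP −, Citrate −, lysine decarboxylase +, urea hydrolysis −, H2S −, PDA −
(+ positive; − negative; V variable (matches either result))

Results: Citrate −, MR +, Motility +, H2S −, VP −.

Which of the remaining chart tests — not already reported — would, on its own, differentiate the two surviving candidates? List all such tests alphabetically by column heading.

Motility +: excludes Klebsiella oxytoca, Klebsiella pneumoniae — 8 left.
Citrate −: excludes Citrobacter freundii, Klebsiella aerogenes, Enterobacter cloacae, Citrobacter koseri — 4 left.
MR +: all 4 remaining candidates are consistent.
VP −: all 4 remaining candidates are consistent.
H2S −: excludes Edwardsiella tarda, Proteus vulgaris — 2 left.
Two candidates remain: Escherichia coli and Morganella morganii.
  ADH: V vs − — variable for at least one, does not separate.
  Lactose: Escherichia coli +, Morganella morganii − — discriminates.
  Gas: + vs V — variable for at least one, does not separate.
  lysine decarboxylase: Escherichia coli +, Morganella morganii − — discriminates.
  urea hydrolysis: Escherichia coli −, Morganella morganii + — discriminates.
  PDA: Escherichia coli −, Morganella morganii + — discriminates.

Lactose, lysine decarboxylase, PDA, urea hydrolysis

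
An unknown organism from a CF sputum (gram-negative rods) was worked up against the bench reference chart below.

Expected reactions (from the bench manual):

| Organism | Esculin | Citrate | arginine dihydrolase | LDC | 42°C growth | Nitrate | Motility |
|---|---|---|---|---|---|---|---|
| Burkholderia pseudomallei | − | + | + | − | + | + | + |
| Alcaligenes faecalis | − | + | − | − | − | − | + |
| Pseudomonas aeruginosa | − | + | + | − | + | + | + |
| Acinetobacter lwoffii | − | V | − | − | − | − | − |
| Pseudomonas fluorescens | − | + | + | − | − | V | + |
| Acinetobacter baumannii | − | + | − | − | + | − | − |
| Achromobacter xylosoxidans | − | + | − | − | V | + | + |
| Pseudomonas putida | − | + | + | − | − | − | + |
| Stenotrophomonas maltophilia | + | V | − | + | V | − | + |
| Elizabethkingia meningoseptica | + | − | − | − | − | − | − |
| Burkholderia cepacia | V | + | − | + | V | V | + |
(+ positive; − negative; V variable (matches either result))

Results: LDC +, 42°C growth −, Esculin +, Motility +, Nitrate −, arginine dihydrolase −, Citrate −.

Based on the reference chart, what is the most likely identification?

Nitrate −: excludes Burkholderia pseudomallei, Pseudomonas aeruginosa, Achromobacter xylosoxidans — 8 left.
arginine dihydrolase −: excludes Pseudomonas fluorescens, Pseudomonas putida — 6 left.
LDC +: excludes Alcaligenes faecalis, Acinetobacter lwoffii, Acinetobacter baumannii, Elizabethkingia meningoseptica — 2 left.
Esculin +: all 2 remaining candidates are consistent.
42°C growth −: all 2 remaining candidates are consistent.
Citrate −: excludes Burkholderia cepacia — 1 left.
Motility +: the one remaining candidate is consistent.

Stenotrophomonas maltophilia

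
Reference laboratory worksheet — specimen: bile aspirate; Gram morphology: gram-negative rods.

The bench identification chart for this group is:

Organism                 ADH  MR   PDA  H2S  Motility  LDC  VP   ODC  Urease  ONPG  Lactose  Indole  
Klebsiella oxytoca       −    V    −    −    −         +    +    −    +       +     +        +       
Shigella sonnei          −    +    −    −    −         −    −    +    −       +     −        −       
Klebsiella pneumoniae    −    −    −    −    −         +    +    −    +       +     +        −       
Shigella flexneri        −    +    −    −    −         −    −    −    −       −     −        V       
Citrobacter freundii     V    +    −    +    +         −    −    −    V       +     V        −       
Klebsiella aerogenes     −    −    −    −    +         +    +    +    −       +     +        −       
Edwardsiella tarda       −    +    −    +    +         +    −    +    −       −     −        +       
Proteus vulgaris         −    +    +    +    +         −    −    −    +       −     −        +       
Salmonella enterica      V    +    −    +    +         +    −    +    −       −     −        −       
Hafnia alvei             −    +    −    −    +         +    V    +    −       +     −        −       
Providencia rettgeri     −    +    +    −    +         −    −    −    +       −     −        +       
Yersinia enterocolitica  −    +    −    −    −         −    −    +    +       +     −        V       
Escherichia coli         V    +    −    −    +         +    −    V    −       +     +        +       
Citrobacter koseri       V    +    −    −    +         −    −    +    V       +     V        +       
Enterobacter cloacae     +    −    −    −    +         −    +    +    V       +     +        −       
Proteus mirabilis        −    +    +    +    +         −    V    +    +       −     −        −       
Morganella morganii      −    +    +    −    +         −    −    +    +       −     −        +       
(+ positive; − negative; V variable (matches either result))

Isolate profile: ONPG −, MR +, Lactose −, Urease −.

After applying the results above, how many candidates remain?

3

MR +: excludes Klebsiella pneumoniae, Klebsiella aerogenes, Enterobacter cloacae — 14 left.
ONPG −: excludes 7 organisms — 7 left.
Lactose −: all 7 remaining candidates are consistent.
Urease −: excludes Proteus vulgaris, Providencia rettgeri, Proteus mirabilis, Morganella morganii — 3 left.
Still consistent: Edwardsiella tarda, Salmonella enterica, Shigella flexneri.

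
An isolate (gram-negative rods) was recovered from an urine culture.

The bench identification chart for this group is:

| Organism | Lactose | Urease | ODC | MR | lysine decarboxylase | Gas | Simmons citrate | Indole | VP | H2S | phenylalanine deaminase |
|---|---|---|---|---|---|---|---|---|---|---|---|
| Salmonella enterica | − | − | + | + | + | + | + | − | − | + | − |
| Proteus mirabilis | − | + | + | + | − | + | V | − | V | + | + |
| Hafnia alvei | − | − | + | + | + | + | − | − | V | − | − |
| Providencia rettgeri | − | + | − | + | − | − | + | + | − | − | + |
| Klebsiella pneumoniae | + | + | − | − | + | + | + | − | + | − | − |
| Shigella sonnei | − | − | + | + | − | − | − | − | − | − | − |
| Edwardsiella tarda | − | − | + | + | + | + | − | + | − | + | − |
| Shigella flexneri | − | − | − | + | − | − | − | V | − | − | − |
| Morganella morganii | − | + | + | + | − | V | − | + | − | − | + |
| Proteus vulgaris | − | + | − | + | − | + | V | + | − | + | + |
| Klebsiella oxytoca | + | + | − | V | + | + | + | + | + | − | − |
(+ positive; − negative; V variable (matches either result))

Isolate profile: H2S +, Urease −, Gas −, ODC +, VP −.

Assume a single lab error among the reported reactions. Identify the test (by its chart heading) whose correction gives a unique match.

As reported, no row in the chart matches all 5 reactions.
Reversing Gas → 2 organisms match (not unique).
Reversing ODC → still no organism matches.
Reversing Urease → still no organism matches.
Reversing VP → still no organism matches.
Reversing H2S (to −) → unique match: Shigella sonnei.

H2S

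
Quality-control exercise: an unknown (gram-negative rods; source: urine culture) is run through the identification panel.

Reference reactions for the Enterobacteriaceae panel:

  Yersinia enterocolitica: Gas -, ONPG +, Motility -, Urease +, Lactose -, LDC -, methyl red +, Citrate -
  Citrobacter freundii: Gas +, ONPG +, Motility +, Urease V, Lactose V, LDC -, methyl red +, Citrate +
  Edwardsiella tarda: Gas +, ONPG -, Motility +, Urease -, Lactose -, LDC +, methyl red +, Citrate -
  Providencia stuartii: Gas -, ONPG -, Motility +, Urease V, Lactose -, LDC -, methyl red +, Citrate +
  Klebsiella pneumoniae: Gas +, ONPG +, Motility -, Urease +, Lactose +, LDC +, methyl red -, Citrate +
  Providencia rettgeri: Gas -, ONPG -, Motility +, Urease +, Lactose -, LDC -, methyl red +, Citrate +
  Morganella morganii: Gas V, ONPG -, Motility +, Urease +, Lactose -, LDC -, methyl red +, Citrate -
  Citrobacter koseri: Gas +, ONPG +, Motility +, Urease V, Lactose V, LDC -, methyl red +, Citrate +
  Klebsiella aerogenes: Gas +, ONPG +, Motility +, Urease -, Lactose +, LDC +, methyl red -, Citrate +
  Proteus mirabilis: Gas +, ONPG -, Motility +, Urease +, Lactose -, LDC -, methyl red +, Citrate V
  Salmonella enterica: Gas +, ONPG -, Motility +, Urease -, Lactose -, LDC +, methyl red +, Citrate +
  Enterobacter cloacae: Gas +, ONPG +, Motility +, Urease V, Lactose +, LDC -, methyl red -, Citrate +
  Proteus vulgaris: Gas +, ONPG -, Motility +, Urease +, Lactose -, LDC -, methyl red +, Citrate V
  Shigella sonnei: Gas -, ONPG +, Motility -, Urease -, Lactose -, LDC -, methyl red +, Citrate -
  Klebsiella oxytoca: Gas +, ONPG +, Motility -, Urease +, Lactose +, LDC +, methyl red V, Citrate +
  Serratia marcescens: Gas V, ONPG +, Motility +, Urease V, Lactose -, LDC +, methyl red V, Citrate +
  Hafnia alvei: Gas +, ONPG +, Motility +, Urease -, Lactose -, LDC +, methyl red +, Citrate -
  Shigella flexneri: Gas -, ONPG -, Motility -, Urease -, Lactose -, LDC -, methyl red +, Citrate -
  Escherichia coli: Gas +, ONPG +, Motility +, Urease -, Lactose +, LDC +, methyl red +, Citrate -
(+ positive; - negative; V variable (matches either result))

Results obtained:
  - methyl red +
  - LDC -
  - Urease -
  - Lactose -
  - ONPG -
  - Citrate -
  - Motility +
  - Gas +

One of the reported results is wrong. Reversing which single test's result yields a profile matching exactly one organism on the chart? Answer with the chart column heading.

As reported, no row in the chart matches all 8 reactions.
Reversing Citrate → still no organism matches.
Reversing ONPG → still no organism matches.
Reversing Gas → still no organism matches.
Reversing Urease → 3 organisms match (not unique).
Reversing LDC (to +) → unique match: Edwardsiella tarda.
Reversing Lactose → still no organism matches.
Reversing Motility → still no organism matches.
Reversing methyl red → still no organism matches.

LDC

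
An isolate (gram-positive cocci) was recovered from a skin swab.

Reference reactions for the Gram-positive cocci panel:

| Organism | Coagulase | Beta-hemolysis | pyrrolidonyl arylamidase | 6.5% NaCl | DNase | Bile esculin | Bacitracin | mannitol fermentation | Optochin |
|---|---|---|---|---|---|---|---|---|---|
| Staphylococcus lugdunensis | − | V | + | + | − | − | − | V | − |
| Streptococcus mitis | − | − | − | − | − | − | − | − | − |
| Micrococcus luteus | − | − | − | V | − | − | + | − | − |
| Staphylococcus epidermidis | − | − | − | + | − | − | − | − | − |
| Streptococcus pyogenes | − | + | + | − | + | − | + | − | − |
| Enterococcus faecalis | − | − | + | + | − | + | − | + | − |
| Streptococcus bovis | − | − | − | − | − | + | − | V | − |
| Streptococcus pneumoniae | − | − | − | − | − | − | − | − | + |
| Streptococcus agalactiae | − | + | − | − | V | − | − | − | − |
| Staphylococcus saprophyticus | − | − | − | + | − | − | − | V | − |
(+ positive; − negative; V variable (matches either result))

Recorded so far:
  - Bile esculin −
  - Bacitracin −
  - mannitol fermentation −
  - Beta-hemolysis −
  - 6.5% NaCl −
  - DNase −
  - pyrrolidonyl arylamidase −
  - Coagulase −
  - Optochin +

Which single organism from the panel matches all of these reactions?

Streptococcus pneumoniae

Bile esculin −: excludes Enterococcus faecalis, Streptococcus bovis — 8 left.
pyrrolidonyl arylamidase −: excludes Staphylococcus lugdunensis, Streptococcus pyogenes — 6 left.
Bacitracin −: excludes Micrococcus luteus — 5 left.
Beta-hemolysis −: excludes Streptococcus agalactiae — 4 left.
Coagulase −: all 4 remaining candidates are consistent.
6.5% NaCl −: excludes Staphylococcus epidermidis, Staphylococcus saprophyticus — 2 left.
DNase −: all 2 remaining candidates are consistent.
mannitol fermentation −: all 2 remaining candidates are consistent.
Optochin +: excludes Streptococcus mitis — 1 left.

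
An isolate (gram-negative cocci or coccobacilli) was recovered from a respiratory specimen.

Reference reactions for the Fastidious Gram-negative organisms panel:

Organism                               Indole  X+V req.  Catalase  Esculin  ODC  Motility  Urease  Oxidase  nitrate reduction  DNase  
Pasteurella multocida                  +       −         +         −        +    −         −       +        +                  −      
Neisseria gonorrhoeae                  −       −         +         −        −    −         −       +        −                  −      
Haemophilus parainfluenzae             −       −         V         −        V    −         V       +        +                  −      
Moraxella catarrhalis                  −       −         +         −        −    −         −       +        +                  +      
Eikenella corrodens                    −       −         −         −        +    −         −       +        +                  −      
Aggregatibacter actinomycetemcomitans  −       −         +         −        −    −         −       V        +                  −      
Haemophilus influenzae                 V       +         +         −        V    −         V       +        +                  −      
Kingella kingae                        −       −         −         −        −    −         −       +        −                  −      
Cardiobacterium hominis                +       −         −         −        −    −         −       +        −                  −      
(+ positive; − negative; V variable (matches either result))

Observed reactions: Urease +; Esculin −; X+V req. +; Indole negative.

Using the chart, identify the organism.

Esculin −: all 9 remaining candidates are consistent.
X+V req. +: excludes 8 organisms — 1 left.
Urease +: the one remaining candidate is consistent.
Indole −: the one remaining candidate is consistent.

Haemophilus influenzae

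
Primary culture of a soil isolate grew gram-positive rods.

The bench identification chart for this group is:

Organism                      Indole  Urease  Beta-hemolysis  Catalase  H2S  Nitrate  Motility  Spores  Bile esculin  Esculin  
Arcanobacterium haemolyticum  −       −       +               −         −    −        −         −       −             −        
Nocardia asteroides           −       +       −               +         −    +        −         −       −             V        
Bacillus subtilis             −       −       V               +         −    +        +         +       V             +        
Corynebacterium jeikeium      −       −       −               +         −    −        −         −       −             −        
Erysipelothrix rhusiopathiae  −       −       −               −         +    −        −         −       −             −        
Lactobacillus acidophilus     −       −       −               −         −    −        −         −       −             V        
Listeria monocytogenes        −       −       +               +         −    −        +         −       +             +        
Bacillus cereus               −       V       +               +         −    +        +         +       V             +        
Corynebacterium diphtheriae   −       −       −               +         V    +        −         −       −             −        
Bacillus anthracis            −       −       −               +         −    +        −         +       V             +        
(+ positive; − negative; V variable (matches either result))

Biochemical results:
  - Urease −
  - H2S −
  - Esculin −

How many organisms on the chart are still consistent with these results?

Esculin −: excludes Bacillus subtilis, Listeria monocytogenes, Bacillus cereus, Bacillus anthracis — 6 left.
Urease −: excludes Nocardia asteroides — 5 left.
H2S −: excludes Erysipelothrix rhusiopathiae — 4 left.
Still consistent: Arcanobacterium haemolyticum, Corynebacterium diphtheriae, Corynebacterium jeikeium, Lactobacillus acidophilus.

4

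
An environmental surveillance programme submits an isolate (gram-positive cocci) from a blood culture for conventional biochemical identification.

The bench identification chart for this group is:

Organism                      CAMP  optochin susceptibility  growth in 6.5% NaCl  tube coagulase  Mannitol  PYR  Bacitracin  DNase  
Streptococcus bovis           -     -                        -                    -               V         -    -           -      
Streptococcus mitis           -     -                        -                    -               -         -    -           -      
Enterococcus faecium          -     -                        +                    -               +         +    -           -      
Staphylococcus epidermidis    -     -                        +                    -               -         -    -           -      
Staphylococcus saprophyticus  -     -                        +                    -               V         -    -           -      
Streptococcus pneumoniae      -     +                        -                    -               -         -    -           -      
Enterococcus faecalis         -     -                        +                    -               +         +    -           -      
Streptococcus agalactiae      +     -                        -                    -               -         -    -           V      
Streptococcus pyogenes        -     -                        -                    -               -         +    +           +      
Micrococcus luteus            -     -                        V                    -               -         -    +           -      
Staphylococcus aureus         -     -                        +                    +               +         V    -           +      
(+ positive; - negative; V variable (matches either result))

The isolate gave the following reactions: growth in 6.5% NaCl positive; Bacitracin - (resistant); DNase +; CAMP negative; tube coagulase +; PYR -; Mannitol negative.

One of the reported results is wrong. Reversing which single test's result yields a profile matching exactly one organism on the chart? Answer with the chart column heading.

Mannitol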